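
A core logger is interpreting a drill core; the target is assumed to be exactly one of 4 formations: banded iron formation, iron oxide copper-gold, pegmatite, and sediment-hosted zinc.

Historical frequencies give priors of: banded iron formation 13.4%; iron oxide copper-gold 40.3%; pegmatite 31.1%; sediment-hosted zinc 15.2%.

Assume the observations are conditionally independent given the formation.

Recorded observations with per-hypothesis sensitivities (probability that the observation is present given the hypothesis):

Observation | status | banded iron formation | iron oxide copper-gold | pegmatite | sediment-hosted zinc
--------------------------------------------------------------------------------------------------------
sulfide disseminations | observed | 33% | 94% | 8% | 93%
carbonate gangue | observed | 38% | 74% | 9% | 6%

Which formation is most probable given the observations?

iron oxide copper-gold

By Bayes' rule with conditional independence, the unnormalized weight for each hypothesis is prior × ∏ likelihoods:
  banded iron formation: 0.134 × 0.33 × 0.38 = 0.016804
  iron oxide copper-gold: 0.403 × 0.94 × 0.74 = 0.28033
  pegmatite: 0.311 × 0.08 × 0.09 = 0.0022392
  sediment-hosted zinc: 0.152 × 0.93 × 0.06 = 0.0084816
Normalizing constant Z = 0.016804 + 0.28033 + 0.0022392 + 0.0084816 = 0.30785.
P(banded iron formation | evidence) ≈ 0.016804 / 0.30785 ≈ 0.055
P(iron oxide copper-gold | evidence) ≈ 0.28033 / 0.30785 ≈ 0.911
P(pegmatite | evidence) ≈ 0.0022392 / 0.30785 ≈ 0.007
P(sediment-hosted zinc | evidence) ≈ 0.0084816 / 0.30785 ≈ 0.028
The largest is 0.911, so iron oxide copper-gold is most probable.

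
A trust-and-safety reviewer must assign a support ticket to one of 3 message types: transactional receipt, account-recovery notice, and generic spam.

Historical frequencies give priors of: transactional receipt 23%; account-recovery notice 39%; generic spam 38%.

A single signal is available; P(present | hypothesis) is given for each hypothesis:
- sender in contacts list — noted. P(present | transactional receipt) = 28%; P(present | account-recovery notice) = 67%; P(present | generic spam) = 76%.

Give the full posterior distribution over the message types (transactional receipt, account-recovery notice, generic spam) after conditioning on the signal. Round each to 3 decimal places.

By Bayes' rule, the unnormalized weight for each hypothesis is prior × likelihood:
  transactional receipt: 0.23 × 0.28 = 0.0644
  account-recovery notice: 0.39 × 0.67 = 0.2613
  generic spam: 0.38 × 0.76 = 0.2888
Marginal likelihood of the evidence = 0.6145.
P(transactional receipt | evidence) = 0.0644 / 0.6145 ≈ 0.105
P(account-recovery notice | evidence) = 0.2613 / 0.6145 ≈ 0.425
P(generic spam | evidence) = 0.2888 / 0.6145 ≈ 0.470

0.105, 0.425, 0.470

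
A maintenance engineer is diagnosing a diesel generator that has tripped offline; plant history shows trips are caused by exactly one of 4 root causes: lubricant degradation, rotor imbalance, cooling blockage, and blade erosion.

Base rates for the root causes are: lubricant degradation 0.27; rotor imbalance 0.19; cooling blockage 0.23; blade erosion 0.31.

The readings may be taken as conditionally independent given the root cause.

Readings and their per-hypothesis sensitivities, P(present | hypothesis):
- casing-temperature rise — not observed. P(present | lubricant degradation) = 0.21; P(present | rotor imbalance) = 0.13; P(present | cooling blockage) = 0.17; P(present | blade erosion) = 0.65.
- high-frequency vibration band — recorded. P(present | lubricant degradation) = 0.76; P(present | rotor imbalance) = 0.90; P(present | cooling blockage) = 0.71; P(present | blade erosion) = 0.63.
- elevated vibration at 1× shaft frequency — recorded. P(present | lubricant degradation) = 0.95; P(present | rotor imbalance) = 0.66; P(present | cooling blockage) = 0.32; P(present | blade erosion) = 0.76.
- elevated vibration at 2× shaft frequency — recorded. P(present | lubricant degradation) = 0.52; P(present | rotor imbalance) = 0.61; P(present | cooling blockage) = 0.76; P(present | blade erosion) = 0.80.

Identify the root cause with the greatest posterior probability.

For each hypothesis, the unnormalized posterior weight is prior × product of the reading likelihoods (using 1 − P(present | H) for each absent reading):
  lubricant degradation: 0.27 × (1 − 0.21) × 0.76 × 0.95 × 0.52 = 0.080081
  rotor imbalance: 0.19 × (1 − 0.13) × 0.90 × 0.66 × 0.61 = 0.059895
  cooling blockage: 0.23 × (1 − 0.17) × 0.71 × 0.32 × 0.76 = 0.032963
  blade erosion: 0.31 × (1 − 0.65) × 0.63 × 0.76 × 0.80 = 0.04156
The unnormalized weights sum to 0.2145.
P(lubricant degradation | evidence) ≈ 0.080081 / 0.2145 ≈ 0.373
P(rotor imbalance | evidence) ≈ 0.059895 / 0.2145 ≈ 0.279
P(cooling blockage | evidence) ≈ 0.032963 / 0.2145 ≈ 0.154
P(blade erosion | evidence) ≈ 0.04156 / 0.2145 ≈ 0.194
The largest is 0.373, so lubricant degradation is most probable.

lubricant degradation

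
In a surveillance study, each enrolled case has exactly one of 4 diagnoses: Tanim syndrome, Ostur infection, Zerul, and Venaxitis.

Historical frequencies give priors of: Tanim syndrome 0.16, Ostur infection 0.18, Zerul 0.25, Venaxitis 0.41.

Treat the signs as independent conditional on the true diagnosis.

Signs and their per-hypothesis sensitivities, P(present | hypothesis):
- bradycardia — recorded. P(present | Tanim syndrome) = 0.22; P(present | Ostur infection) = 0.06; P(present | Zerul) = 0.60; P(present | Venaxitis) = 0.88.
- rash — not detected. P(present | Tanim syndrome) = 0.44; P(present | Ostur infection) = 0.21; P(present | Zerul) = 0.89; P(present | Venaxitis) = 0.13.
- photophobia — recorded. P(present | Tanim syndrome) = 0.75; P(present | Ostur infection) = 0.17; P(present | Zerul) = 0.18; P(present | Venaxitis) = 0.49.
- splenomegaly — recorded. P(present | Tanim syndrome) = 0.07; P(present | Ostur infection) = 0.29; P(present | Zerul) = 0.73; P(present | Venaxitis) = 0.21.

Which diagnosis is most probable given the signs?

Venaxitis

By Bayes' rule with conditional independence, the unnormalized weight for each hypothesis is prior × ∏ likelihoods (using 1 − P(present | H) for each absent sign):
  Tanim syndrome: 0.16 × 0.22 × (1 − 0.44) × 0.75 × 0.07 = 0.0010349
  Ostur infection: 0.18 × 0.06 × (1 − 0.21) × 0.17 × 0.29 = 0.00042063
  Zerul: 0.25 × 0.60 × (1 − 0.89) × 0.18 × 0.73 = 0.0021681
  Venaxitis: 0.41 × 0.88 × (1 − 0.13) × 0.49 × 0.21 = 0.0323
Normalizing constant Z = 0.0010349 + 0.00042063 + 0.0021681 + 0.0323 = 0.035924.
P(Tanim syndrome | evidence) ≈ 0.0010349 / 0.035924 ≈ 0.029
P(Ostur infection | evidence) ≈ 0.00042063 / 0.035924 ≈ 0.012
P(Zerul | evidence) ≈ 0.0021681 / 0.035924 ≈ 0.060
P(Venaxitis | evidence) ≈ 0.0323 / 0.035924 ≈ 0.899
The largest is 0.899, so Venaxitis is most probable.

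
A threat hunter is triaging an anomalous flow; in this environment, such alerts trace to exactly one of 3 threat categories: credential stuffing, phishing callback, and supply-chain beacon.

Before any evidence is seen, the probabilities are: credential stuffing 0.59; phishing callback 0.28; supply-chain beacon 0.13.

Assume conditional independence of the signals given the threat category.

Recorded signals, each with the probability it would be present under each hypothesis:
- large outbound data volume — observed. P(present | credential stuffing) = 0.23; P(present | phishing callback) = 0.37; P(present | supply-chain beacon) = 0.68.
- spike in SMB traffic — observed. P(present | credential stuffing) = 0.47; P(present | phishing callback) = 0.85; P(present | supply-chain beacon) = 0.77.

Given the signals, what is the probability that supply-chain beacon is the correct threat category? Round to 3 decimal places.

By Bayes' rule with conditional independence, the unnormalized weight for each hypothesis is prior × ∏ likelihoods:
  credential stuffing: 0.59 × 0.23 × 0.47 = 0.063779
  phishing callback: 0.28 × 0.37 × 0.85 = 0.08806
  supply-chain beacon: 0.13 × 0.68 × 0.77 = 0.068068
Normalizing constant Z = 0.063779 + 0.08806 + 0.068068 = 0.21991.
P(supply-chain beacon | evidence) = 0.068068 / 0.21991 ≈ 0.310.

0.310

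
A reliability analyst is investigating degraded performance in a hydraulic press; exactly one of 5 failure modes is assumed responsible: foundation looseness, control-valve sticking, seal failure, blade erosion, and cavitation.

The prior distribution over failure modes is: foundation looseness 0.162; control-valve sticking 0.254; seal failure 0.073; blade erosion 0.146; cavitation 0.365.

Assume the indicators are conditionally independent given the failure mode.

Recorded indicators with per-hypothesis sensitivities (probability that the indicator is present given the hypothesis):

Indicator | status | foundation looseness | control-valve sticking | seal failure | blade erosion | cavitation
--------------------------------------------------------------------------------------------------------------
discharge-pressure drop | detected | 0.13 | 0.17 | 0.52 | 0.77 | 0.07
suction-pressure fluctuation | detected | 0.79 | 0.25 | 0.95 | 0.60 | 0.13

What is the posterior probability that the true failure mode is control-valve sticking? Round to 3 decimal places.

By Bayes' rule with conditional independence, the unnormalized weight for each hypothesis is prior × ∏ likelihoods:
  foundation looseness: 0.162 × 0.13 × 0.79 = 0.016637
  control-valve sticking: 0.254 × 0.17 × 0.25 = 0.010795
  seal failure: 0.073 × 0.52 × 0.95 = 0.036062
  blade erosion: 0.146 × 0.77 × 0.60 = 0.067452
  cavitation: 0.365 × 0.07 × 0.13 = 0.0033215
Marginal likelihood of the evidence = 0.13427.
P(control-valve sticking | evidence) = 0.010795 / 0.13427 ≈ 0.080.

0.080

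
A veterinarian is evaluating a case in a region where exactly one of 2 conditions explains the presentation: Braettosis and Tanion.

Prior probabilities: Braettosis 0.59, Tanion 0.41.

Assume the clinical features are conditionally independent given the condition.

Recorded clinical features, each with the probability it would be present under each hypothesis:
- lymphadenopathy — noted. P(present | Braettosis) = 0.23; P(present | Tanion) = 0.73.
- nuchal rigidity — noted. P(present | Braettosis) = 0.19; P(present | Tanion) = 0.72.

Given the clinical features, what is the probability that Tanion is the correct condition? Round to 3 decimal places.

0.893

For each hypothesis, the unnormalized posterior weight is prior × product of the clinical feature likelihoods:
  Braettosis: 0.59 × 0.23 × 0.19 = 0.025783
  Tanion: 0.41 × 0.73 × 0.72 = 0.2155
Normalizing constant Z = 0.025783 + 0.2155 = 0.24128.
P(Tanion | evidence) = 0.2155 / 0.24128 ≈ 0.893.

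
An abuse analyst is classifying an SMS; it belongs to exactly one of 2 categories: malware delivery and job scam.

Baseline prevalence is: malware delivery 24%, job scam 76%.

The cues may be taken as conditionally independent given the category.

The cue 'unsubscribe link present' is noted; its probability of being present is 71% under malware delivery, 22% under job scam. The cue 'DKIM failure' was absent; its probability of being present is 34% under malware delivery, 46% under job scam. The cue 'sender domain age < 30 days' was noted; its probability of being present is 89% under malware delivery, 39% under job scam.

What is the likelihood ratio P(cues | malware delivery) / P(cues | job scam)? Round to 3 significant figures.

Joint likelihood of the cue pattern under each hypothesis (using 1 − P(present | H) for each absent cue):
  malware delivery: 0.71 × (1 − 0.34) × 0.89 = 0.41705
  job scam: 0.22 × (1 − 0.46) × 0.39 = 0.046332
Bayes factor = 0.41705 / 0.046332 ≈ 9.00

9.00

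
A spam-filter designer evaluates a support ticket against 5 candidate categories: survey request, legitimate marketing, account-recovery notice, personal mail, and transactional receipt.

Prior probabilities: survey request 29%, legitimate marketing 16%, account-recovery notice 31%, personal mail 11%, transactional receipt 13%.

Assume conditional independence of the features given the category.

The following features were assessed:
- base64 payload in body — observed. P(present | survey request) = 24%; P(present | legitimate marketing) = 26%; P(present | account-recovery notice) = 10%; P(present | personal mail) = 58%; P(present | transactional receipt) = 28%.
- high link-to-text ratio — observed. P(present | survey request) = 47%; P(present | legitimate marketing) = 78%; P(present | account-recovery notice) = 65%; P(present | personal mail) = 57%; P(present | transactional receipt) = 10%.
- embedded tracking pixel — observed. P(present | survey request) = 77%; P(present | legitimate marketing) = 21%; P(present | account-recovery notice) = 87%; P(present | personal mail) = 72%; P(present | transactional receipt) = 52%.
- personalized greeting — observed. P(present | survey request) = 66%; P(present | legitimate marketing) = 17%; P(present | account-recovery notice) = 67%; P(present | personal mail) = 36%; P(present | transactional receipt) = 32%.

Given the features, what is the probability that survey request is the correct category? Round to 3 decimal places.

0.420

By Bayes' rule with conditional independence, the unnormalized weight for each hypothesis is prior × ∏ likelihoods:
  survey request: 0.29 × 0.24 × 0.47 × 0.77 × 0.66 = 0.016624
  legitimate marketing: 0.16 × 0.26 × 0.78 × 0.21 × 0.17 = 0.0011584
  account-recovery notice: 0.31 × 0.10 × 0.65 × 0.87 × 0.67 = 0.011745
  personal mail: 0.11 × 0.58 × 0.57 × 0.72 × 0.36 = 0.0094261
  transactional receipt: 0.13 × 0.28 × 0.10 × 0.52 × 0.32 = 0.0006057
The unnormalized weights sum to 0.03956.
P(survey request | evidence) = 0.016624 / 0.03956 ≈ 0.420.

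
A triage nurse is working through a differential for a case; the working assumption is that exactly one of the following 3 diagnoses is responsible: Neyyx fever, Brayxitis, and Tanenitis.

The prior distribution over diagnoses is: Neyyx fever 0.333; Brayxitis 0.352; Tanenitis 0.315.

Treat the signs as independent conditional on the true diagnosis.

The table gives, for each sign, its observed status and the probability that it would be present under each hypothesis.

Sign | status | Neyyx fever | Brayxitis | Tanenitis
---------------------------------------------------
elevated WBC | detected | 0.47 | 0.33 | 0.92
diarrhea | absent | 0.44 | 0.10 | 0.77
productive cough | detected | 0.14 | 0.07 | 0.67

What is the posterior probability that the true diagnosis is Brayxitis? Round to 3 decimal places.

Multiply each prior by the joint likelihood of the sign pattern (using 1 − P(present | H) for each absent sign):
  Neyyx fever: 0.333 × 0.47 × (1 − 0.44) × 0.14 = 0.01227
  Brayxitis: 0.352 × 0.33 × (1 − 0.10) × 0.07 = 0.0073181
  Tanenitis: 0.315 × 0.92 × (1 − 0.77) × 0.67 = 0.044658
Marginal likelihood of the evidence = 0.064247.
P(Brayxitis | evidence) = 0.0073181 / 0.064247 ≈ 0.114.

0.114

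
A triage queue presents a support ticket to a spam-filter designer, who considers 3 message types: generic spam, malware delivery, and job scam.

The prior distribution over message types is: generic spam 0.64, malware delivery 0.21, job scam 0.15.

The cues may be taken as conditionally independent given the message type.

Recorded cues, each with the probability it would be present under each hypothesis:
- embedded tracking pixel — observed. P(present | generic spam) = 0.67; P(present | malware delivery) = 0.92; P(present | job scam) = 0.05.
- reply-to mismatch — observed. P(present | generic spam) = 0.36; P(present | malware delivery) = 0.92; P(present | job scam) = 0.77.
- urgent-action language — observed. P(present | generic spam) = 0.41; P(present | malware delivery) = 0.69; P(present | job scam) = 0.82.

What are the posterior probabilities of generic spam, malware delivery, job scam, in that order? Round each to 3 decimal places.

By Bayes' rule with conditional independence, the unnormalized weight for each hypothesis is prior × ∏ likelihoods:
  generic spam: 0.64 × 0.67 × 0.36 × 0.41 = 0.063291
  malware delivery: 0.21 × 0.92 × 0.92 × 0.69 = 0.12264
  job scam: 0.15 × 0.05 × 0.77 × 0.82 = 0.0047355
The unnormalized weights sum to 0.19067.
P(generic spam | evidence) = 0.063291 / 0.19067 ≈ 0.332
P(malware delivery | evidence) = 0.12264 / 0.19067 ≈ 0.643
P(job scam | evidence) = 0.0047355 / 0.19067 ≈ 0.025

0.332, 0.643, 0.025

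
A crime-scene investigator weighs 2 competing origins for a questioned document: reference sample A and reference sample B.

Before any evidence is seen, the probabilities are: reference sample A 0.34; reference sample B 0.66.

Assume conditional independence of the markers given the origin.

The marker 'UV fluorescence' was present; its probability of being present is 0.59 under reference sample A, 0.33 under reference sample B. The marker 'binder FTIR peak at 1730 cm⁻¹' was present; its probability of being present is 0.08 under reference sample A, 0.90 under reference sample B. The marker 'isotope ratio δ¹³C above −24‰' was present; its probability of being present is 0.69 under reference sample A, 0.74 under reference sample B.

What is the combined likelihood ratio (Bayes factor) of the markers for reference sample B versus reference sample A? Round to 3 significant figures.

6.75

Take the product of per-marker likelihoods under each hypothesis, then divide.
  reference sample B: 0.33 × 0.90 × 0.74 = 0.21978
  reference sample A: 0.59 × 0.08 × 0.69 = 0.032568
Bayes factor = 0.21978 / 0.032568 ≈ 6.75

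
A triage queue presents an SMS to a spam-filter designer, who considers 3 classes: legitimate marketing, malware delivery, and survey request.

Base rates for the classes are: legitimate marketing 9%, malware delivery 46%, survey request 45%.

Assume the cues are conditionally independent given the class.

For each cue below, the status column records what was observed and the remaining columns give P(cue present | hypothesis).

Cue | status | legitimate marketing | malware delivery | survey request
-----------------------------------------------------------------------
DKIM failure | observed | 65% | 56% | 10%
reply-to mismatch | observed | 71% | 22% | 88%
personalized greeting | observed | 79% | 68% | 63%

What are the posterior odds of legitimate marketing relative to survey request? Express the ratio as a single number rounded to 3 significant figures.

The normalizing constant cancels in an odds ratio, so compute prior × likelihood for the two hypotheses only:
  legitimate marketing: 0.09 × 0.65 × 0.71 × 0.79 = 0.032813
  survey request: 0.45 × 0.10 × 0.88 × 0.63 = 0.024948
Odds(legitimate marketing : survey request) = 0.032813 / 0.024948 ≈ 1.32.

1.32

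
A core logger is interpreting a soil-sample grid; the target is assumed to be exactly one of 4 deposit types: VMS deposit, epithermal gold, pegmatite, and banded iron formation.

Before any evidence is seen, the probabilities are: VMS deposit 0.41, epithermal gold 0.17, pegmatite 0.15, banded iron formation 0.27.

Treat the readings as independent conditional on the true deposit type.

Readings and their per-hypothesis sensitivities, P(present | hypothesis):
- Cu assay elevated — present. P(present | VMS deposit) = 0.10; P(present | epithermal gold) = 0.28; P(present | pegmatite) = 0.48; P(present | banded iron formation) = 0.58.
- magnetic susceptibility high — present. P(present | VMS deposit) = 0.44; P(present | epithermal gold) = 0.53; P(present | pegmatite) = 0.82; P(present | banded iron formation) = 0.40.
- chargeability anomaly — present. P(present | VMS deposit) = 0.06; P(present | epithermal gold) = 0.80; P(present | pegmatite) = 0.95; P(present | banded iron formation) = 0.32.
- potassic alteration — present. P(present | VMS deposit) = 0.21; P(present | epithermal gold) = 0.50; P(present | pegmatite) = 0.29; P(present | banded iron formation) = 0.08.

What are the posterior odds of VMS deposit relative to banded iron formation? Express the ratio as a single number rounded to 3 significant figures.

The normalizing constant cancels in an odds ratio, so compute prior × likelihood for the two hypotheses only:
  VMS deposit: 0.41 × 0.10 × 0.44 × 0.06 × 0.21 = 0.0002273
  banded iron formation: 0.27 × 0.58 × 0.40 × 0.32 × 0.08 = 0.0016036
Odds(VMS deposit : banded iron formation) = 0.0002273 / 0.0016036 ≈ 0.142.

0.142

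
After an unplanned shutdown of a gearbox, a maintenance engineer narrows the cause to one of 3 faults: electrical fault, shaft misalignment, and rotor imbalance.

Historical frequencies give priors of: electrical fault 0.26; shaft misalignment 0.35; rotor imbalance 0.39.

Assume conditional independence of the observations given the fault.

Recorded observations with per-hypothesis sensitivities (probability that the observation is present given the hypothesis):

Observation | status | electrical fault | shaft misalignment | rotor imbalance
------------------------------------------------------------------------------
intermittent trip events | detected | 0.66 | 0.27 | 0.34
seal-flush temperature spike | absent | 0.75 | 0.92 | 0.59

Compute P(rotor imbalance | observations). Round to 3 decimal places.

0.519

Multiply each prior by the joint likelihood of the evidence pattern (using 1 − P(present | H) for each absent observation):
  electrical fault: 0.26 × 0.66 × (1 − 0.75) = 0.0429
  shaft misalignment: 0.35 × 0.27 × (1 − 0.92) = 0.00756
  rotor imbalance: 0.39 × 0.34 × (1 − 0.59) = 0.054366
Normalizing constant Z = 0.0429 + 0.00756 + 0.054366 = 0.10483.
P(rotor imbalance | evidence) = 0.054366 / 0.10483 ≈ 0.519.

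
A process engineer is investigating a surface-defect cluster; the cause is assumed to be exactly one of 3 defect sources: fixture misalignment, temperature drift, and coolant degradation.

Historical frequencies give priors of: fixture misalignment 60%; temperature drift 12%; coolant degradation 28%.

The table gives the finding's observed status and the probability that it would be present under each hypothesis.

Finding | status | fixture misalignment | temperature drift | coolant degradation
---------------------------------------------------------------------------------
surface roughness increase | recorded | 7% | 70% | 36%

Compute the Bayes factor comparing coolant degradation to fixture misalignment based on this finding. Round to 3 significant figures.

5.14

The Bayes factor is the ratio of the two likelihoods.
  coolant degradation: 0.36
  fixture misalignment: 0.07
Bayes factor = 0.36 / 0.07 ≈ 5.14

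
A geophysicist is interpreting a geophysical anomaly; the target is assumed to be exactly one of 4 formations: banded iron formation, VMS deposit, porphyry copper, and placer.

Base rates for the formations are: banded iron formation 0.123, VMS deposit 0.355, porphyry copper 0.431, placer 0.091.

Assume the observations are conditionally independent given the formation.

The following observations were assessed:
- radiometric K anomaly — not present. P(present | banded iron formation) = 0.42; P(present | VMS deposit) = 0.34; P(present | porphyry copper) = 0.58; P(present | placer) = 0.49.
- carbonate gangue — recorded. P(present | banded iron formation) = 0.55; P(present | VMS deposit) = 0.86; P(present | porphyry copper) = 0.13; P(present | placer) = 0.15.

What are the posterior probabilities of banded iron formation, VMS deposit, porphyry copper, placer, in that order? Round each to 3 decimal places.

Multiply each prior by the joint likelihood of the evidence pattern (using 1 − P(present | H) for each absent observation):
  banded iron formation: 0.123 × (1 − 0.42) × 0.55 = 0.039237
  VMS deposit: 0.355 × (1 − 0.34) × 0.86 = 0.2015
  porphyry copper: 0.431 × (1 − 0.58) × 0.13 = 0.023533
  placer: 0.091 × (1 − 0.49) × 0.15 = 0.0069615
Normalizing constant Z = 0.039237 + 0.2015 + 0.023533 + 0.0069615 = 0.27123.
P(banded iron formation | evidence) = 0.039237 / 0.27123 ≈ 0.145
P(VMS deposit | evidence) = 0.2015 / 0.27123 ≈ 0.743
P(porphyry copper | evidence) = 0.023533 / 0.27123 ≈ 0.087
P(placer | evidence) = 0.0069615 / 0.27123 ≈ 0.026

0.145, 0.743, 0.087, 0.026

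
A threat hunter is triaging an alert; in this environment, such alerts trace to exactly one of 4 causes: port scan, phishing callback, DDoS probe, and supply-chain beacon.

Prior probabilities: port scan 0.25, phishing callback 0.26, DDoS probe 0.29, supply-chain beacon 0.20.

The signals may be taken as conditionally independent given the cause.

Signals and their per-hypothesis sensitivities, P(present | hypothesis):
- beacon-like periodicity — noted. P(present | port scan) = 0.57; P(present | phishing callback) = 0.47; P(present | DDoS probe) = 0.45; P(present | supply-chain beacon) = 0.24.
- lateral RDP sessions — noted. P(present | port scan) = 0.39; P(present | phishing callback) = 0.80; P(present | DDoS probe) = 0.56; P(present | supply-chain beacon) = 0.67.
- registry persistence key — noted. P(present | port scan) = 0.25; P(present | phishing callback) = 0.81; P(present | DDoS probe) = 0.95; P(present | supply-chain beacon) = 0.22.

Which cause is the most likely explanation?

phishing callback

By Bayes' rule with conditional independence, the unnormalized weight for each hypothesis is prior × ∏ likelihoods:
  port scan: 0.25 × 0.57 × 0.39 × 0.25 = 0.013894
  phishing callback: 0.26 × 0.47 × 0.80 × 0.81 = 0.079186
  DDoS probe: 0.29 × 0.45 × 0.56 × 0.95 = 0.069426
  supply-chain beacon: 0.20 × 0.24 × 0.67 × 0.22 = 0.0070752
Normalizing constant Z = 0.013894 + 0.079186 + 0.069426 + 0.0070752 = 0.16958.
P(port scan | evidence) ≈ 0.013894 / 0.16958 ≈ 0.082
P(phishing callback | evidence) ≈ 0.079186 / 0.16958 ≈ 0.467
P(DDoS probe | evidence) ≈ 0.069426 / 0.16958 ≈ 0.409
P(supply-chain beacon | evidence) ≈ 0.0070752 / 0.16958 ≈ 0.042
The largest is 0.467, so phishing callback is most probable.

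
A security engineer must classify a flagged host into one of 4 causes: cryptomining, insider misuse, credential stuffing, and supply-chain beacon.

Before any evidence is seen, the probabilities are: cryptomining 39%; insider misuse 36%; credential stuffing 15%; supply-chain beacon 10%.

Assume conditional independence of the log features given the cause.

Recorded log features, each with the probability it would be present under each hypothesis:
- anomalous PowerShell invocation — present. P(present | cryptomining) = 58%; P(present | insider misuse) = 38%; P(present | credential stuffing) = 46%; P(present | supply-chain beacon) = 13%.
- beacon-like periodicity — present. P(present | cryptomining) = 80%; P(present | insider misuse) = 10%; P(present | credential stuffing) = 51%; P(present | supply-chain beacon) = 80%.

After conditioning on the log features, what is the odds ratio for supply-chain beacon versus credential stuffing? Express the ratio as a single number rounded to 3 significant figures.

The normalizing constant cancels in an odds ratio, so compute prior × likelihood for the two hypotheses only:
  supply-chain beacon: 0.10 × 0.13 × 0.80 = 0.0104
  credential stuffing: 0.15 × 0.46 × 0.51 = 0.03519
Posterior odds = 0.0104 / 0.03519 ≈ 0.296.

0.296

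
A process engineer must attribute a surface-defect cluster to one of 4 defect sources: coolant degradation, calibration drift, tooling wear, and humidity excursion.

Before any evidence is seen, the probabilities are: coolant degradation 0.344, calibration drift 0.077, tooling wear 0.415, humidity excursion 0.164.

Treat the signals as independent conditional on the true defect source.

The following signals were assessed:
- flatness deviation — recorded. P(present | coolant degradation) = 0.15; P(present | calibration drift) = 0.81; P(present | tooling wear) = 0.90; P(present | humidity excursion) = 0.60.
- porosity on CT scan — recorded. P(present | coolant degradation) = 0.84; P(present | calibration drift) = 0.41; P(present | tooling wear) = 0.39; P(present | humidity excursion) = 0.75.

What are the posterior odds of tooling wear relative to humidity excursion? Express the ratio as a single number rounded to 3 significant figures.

Posterior odds equal prior odds times the likelihood ratio; only the two competing hypotheses matter.
  tooling wear: 0.415 × 0.90 × 0.39 = 0.14567
  humidity excursion: 0.164 × 0.60 × 0.75 = 0.0738
Odds(tooling wear : humidity excursion) = 0.14567 / 0.0738 ≈ 1.97.

1.97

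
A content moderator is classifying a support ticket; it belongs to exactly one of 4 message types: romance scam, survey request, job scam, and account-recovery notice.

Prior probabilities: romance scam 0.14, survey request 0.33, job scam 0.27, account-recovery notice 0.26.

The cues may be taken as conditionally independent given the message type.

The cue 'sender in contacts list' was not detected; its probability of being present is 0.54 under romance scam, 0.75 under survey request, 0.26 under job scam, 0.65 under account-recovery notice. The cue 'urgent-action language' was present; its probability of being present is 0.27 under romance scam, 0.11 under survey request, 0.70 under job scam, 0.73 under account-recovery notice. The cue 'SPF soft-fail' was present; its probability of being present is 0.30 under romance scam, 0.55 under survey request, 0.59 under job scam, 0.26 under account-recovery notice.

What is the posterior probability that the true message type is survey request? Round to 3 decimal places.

0.045

Multiply each prior by the joint likelihood of the cue pattern (using 1 − P(present | H) for each absent cue):
  romance scam: 0.14 × (1 − 0.54) × 0.27 × 0.30 = 0.0052164
  survey request: 0.33 × (1 − 0.75) × 0.11 × 0.55 = 0.0049913
  job scam: 0.27 × (1 − 0.26) × 0.70 × 0.59 = 0.082517
  account-recovery notice: 0.26 × (1 − 0.65) × 0.73 × 0.26 = 0.017272
Normalizing constant Z = 0.0052164 + 0.0049913 + 0.082517 + 0.017272 = 0.11.
P(survey request | evidence) = 0.0049913 / 0.11 ≈ 0.045.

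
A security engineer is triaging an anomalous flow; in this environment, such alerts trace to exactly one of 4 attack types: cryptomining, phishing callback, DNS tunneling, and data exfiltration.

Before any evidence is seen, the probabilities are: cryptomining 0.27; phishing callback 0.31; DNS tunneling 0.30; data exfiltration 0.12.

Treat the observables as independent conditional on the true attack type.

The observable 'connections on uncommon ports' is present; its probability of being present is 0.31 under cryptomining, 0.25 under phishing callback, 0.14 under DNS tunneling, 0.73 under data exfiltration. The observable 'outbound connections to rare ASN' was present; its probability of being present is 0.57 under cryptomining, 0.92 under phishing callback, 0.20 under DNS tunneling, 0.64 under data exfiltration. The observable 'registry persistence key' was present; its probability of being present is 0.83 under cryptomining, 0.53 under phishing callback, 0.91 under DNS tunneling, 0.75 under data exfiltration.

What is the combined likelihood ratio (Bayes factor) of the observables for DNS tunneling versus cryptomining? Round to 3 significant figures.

0.174

The Bayes factor is the ratio of the joint likelihoods of the observable pattern under the two hypotheses.
  DNS tunneling: 0.14 × 0.20 × 0.91 = 0.02548
  cryptomining: 0.31 × 0.57 × 0.83 = 0.14666
Bayes factor = 0.02548 / 0.14666 ≈ 0.174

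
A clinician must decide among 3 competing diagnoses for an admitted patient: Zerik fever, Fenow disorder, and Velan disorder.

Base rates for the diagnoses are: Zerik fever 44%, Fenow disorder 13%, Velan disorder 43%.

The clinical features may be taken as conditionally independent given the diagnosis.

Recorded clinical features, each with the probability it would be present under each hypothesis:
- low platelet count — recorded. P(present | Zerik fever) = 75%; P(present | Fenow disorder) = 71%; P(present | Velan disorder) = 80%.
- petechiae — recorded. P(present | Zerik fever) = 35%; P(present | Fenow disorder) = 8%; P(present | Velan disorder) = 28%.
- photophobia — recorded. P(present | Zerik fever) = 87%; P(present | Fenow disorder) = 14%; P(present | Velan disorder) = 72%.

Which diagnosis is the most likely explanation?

By Bayes' rule with conditional independence, the unnormalized weight for each hypothesis is prior × ∏ likelihoods:
  Zerik fever: 0.44 × 0.75 × 0.35 × 0.87 = 0.10048
  Fenow disorder: 0.13 × 0.71 × 0.08 × 0.14 = 0.0010338
  Velan disorder: 0.43 × 0.80 × 0.28 × 0.72 = 0.06935
Normalizing constant Z = 0.10048 + 0.0010338 + 0.06935 = 0.17087.
P(Zerik fever | evidence) ≈ 0.10048 / 0.17087 ≈ 0.588
P(Fenow disorder | evidence) ≈ 0.0010338 / 0.17087 ≈ 0.006
P(Velan disorder | evidence) ≈ 0.06935 / 0.17087 ≈ 0.406
The largest is 0.588, so Zerik fever is most probable.

Zerik fever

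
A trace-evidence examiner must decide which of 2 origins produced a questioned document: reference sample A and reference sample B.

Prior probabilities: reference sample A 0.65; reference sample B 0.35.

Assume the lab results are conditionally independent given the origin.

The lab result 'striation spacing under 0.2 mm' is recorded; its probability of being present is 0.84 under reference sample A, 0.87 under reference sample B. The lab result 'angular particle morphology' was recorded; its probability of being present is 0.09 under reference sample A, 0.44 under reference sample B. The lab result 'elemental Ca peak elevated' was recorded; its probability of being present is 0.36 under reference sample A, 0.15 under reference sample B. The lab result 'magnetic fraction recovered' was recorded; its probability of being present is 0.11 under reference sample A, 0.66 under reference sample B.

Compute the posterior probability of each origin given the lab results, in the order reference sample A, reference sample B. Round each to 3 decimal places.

By Bayes' rule with conditional independence, the unnormalized weight for each hypothesis is prior × ∏ likelihoods:
  reference sample A: 0.65 × 0.84 × 0.09 × 0.36 × 0.11 = 0.0019459
  reference sample B: 0.35 × 0.87 × 0.44 × 0.15 × 0.66 = 0.013264
Normalizing constant Z = 0.0019459 + 0.013264 = 0.01521.
P(reference sample A | evidence) = 0.0019459 / 0.01521 ≈ 0.128
P(reference sample B | evidence) = 0.013264 / 0.01521 ≈ 0.872

0.128, 0.872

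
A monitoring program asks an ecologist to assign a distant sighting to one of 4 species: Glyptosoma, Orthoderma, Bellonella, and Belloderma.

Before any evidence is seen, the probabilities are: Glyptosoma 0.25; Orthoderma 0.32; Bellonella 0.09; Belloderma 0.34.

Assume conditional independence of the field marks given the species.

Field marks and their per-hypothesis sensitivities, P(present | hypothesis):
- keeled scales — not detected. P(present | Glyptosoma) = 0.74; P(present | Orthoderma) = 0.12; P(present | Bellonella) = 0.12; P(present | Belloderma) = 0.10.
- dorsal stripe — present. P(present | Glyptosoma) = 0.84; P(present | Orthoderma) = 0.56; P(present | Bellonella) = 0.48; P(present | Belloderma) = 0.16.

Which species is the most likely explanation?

Orthoderma

For each hypothesis, the unnormalized posterior weight is prior × product of the field mark likelihoods (using 1 − P(present | H) for each absent field mark):
  Glyptosoma: 0.25 × (1 − 0.74) × 0.84 = 0.0546
  Orthoderma: 0.32 × (1 − 0.12) × 0.56 = 0.1577
  Bellonella: 0.09 × (1 − 0.12) × 0.48 = 0.038016
  Belloderma: 0.34 × (1 − 0.10) × 0.16 = 0.04896
Normalizing constant Z = 0.0546 + 0.1577 + 0.038016 + 0.04896 = 0.29927.
P(Glyptosoma | evidence) ≈ 0.0546 / 0.29927 ≈ 0.182
P(Orthoderma | evidence) ≈ 0.1577 / 0.29927 ≈ 0.527
P(Bellonella | evidence) ≈ 0.038016 / 0.29927 ≈ 0.127
P(Belloderma | evidence) ≈ 0.04896 / 0.29927 ≈ 0.164
The largest is 0.527, so Orthoderma is most probable.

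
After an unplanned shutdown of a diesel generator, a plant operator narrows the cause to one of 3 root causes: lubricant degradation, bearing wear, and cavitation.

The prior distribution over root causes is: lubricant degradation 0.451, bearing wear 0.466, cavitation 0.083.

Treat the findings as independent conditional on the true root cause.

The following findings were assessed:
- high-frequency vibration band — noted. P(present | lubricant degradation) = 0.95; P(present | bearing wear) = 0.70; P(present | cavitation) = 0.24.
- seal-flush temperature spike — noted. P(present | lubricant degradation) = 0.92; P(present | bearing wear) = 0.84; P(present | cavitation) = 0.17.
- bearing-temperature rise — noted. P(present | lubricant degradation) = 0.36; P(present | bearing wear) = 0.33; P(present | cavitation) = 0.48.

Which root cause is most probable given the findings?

Multiply each prior by the joint likelihood of the evidence pattern:
  lubricant degradation: 0.451 × 0.95 × 0.92 × 0.36 = 0.1419
  bearing wear: 0.466 × 0.70 × 0.84 × 0.33 = 0.090423
  cavitation: 0.083 × 0.24 × 0.17 × 0.48 = 0.0016255
The unnormalized weights sum to 0.23395.
P(lubricant degradation | evidence) ≈ 0.1419 / 0.23395 ≈ 0.607
P(bearing wear | evidence) ≈ 0.090423 / 0.23395 ≈ 0.387
P(cavitation | evidence) ≈ 0.0016255 / 0.23395 ≈ 0.007
The largest is 0.607, so lubricant degradation is most probable.

lubricant degradation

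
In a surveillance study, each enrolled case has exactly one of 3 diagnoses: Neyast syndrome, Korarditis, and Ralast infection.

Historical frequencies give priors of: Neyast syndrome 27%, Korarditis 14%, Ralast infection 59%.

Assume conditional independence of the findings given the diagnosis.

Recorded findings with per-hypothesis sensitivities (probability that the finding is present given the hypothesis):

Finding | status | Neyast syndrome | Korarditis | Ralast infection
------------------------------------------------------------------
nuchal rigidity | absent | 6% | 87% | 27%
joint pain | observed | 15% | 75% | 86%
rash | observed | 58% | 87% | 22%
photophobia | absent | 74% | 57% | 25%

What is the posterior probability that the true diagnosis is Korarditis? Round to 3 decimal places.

0.071

For each hypothesis, the unnormalized posterior weight is prior × product of the finding likelihoods (using 1 − P(present | H) for each absent finding):
  Neyast syndrome: 0.27 × (1 − 0.06) × 0.15 × 0.58 × (1 − 0.74) = 0.005741
  Korarditis: 0.14 × (1 − 0.87) × 0.75 × 0.87 × (1 − 0.57) = 0.0051065
  Ralast infection: 0.59 × (1 − 0.27) × 0.86 × 0.22 × (1 − 0.25) = 0.061116
Marginal likelihood of the evidence = 0.071964.
P(Korarditis | evidence) = 0.0051065 / 0.071964 ≈ 0.071.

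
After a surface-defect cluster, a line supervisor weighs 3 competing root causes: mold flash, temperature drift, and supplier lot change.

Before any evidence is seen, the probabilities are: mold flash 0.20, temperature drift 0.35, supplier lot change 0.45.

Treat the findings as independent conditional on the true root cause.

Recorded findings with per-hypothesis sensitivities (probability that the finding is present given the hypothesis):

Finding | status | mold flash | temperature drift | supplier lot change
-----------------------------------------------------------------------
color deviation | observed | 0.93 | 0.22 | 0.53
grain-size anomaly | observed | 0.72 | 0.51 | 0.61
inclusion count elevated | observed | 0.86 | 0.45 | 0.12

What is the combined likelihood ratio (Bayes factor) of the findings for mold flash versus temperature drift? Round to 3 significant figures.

The Bayes factor is the ratio of the joint likelihoods of the evidence pattern under the two hypotheses.
  mold flash: 0.93 × 0.72 × 0.86 = 0.57586
  temperature drift: 0.22 × 0.51 × 0.45 = 0.05049
Bayes factor = 0.57586 / 0.05049 ≈ 11.4

11.4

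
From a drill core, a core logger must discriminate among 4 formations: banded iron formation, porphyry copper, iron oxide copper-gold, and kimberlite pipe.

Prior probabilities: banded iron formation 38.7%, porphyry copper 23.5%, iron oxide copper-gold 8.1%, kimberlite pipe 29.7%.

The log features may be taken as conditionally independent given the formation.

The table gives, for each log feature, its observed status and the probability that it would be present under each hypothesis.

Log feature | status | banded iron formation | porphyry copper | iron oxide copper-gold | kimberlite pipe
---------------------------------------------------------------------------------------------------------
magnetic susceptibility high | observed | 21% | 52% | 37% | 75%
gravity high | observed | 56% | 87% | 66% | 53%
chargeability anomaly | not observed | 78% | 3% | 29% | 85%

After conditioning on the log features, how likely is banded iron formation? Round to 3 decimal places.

Multiply each prior by the joint likelihood of the log feature pattern (using 1 − P(present | H) for each absent log feature):
  banded iron formation: 0.387 × 0.21 × 0.56 × (1 − 0.78) = 0.010012
  porphyry copper: 0.235 × 0.52 × 0.87 × (1 − 0.03) = 0.10312
  iron oxide copper-gold: 0.081 × 0.37 × 0.66 × (1 − 0.29) = 0.014044
  kimberlite pipe: 0.297 × 0.75 × 0.53 × (1 − 0.85) = 0.017709
Marginal likelihood of the evidence = 0.14489.
P(banded iron formation | evidence) = 0.010012 / 0.14489 ≈ 0.069.

0.069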